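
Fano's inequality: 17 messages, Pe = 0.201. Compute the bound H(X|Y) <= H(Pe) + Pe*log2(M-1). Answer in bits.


H(Pe) = -Pe*log2(Pe) - (1-Pe)*log2(1-Pe) = -0.201*log2(0.201) - 0.799*log2(0.799) = 0.465261 + 0.258662 = 0.7239. Pe*log2(M-1) = 0.201*log2(16) = 0.804000. Bound = H(Pe) + Pe*log2(M-1) = 0.465261 + 0.258662 + 0.804000 = 1.5279

1.5279 bits


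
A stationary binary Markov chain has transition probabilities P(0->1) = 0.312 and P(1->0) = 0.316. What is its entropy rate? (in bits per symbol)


Stationary distribution: pi_0 = p10/(p01+p10) = 0.5032, pi_1 = 0.4968. Entropy rate H' = pi_0*H(p01) + pi_1*H(p10) = 0.5032*0.8955 + 0.4968*0.9 = 0.8977

0.8977 bits/symbol


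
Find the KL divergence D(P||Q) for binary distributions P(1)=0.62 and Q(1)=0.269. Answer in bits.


KL = p*log2(p/q) + (1-p)*log2((1-p)/(1-q)) = 0.62*log2(0.62/0.269) + 0.38*log2(0.38/0.731) = 0.3882

0.3882 bits


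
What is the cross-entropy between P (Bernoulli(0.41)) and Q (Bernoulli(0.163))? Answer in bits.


H(P,Q) = -p*log2(q) - (1-p)*log2(1-q). -0.41*log2(0.163) = 1.072993; -0.59*log2(0.837) = 0.151453. H(P,Q) = 1.072993 + 0.151453 = 1.2244

1.2244 bits


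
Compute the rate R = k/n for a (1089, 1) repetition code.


Rate = k/n = 1/1089

1/1089


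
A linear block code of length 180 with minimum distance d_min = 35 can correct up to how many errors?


Correction capability = floor((d-1)/2) = floor((35-1)/2) = 17

17 errors


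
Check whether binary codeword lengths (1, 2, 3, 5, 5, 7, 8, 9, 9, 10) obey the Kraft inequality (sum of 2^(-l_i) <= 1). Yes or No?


Kraft sum = sum(2^(-l_i)) = 0.9541, need <= 1. Result: satisfied (a binary prefix-free code with these lengths exists)

Yes


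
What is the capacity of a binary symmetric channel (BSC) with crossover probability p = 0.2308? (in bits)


H(p) = -p*log2(p) - (1-p)*log2(1-p) = -0.2308*log2(0.2308) - 0.7692*log2(0.7692) = 0.488208 + 0.291196 = 0.7794. C = 1 - H(p) = 1 - 0.7794 = 0.2206

0.2206 bits


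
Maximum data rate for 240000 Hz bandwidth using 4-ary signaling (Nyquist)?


Rate = 2 * B * log2(M) = 2 * 240000 * 2.0 = 960000.0

960000.0 bps


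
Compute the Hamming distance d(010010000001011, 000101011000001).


Count differing positions: . ^ . ^ ^ ^ . ^ ^ . . ^ . ^ . = 8 differences

8


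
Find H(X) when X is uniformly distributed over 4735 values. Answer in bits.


H = log2(n) = log2(4735) = 12.2091

12.2091 bits


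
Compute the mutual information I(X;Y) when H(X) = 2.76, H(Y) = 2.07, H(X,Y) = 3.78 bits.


I(X;Y) = H(X) + H(Y) - H(X,Y) = 2.76 + 2.07 - 3.78 = 1.05

1.05 bits


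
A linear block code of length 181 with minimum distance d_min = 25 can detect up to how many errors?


Detection capability = d_min - 1 = 25 - 1 = 24

24 errors


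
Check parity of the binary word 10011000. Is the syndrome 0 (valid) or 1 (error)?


Syndrome = XOR of all bits = 1 XOR 0 XOR 0 XOR 1 XOR 1 XOR 0 XOR 0 XOR 0 = 1

1


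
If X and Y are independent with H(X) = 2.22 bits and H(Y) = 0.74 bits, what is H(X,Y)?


For independent variables, H(X,Y) = H(X) + H(Y) = 2.22 + 0.74 = 2.96

2.96 bits


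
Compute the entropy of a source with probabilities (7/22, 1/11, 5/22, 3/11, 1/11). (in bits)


H = -sum(p_i * log2(p_i)). Terms: -(7/22)*log2(7/22) = 0.525661; -(1/11)*log2(1/11) = 0.314494; -(5/22)*log2(5/22) = 0.485796; -(3/11)*log2(3/11) = 0.511219; -(1/11)*log2(1/11) = 0.314494. H = 0.525661 + 0.314494 + 0.485796 + 0.511219 + 0.314494 = 2.1517

2.1517 bits


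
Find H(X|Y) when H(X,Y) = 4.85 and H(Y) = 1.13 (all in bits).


H(X|Y) = H(X,Y) - H(Y) = 4.85 - 1.13 = 3.72

3.72 bits


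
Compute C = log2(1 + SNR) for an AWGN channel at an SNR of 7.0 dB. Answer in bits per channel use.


SNR_linear = 10^(7.0/10) = 5.0119; C = log2(1 + SNR_linear) = log2(1 + 5.0119) = 2.5878

2.5878 bits/channel use


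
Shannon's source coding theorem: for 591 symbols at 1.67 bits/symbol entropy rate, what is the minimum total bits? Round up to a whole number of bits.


Minimum bits >= n * H = 591 * 1.67 = 986.97, rounded up to a whole number of bits = 987

987 bits


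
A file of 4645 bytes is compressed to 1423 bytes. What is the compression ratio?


Ratio = original / compressed = 4645 / 1423 = 3.2642

3.2642


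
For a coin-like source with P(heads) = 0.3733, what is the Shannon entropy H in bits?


H = -p*log2(p) - (1-p)*log2(1-p). -0.3733*log2(0.3733) = 0.530681; -0.6267*log2(0.6267) = 0.422492. H = 0.530681 + 0.422492 = 0.9532

0.9532 bits


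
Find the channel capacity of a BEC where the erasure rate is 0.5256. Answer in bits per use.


C = 1 - epsilon = 1 - 0.5256 = 0.4744

0.4744 bits


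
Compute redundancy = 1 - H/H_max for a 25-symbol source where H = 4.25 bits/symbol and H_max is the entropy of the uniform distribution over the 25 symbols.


H_max = log2(K) = log2(25) = 4.6439 bits/symbol. Redundancy = 1 - H/H_max = 1 - 4.25/4.6439 = 1 - 0.9152 = 0.0848

0.0848


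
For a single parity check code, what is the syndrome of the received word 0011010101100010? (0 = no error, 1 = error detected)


Syndrome = XOR of all bits = 0 XOR 0 XOR 1 XOR 1 XOR 0 XOR 1 XOR 0 XOR 1 XOR 0 XOR 1 XOR 1 XOR 0 XOR 0 XOR 0 XOR 1 XOR 0 = 1

1


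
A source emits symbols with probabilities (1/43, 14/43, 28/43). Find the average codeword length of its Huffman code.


Huffman construction (repeatedly merge the two least-probable nodes; each merge adds 1 bit to every symbol beneath it): 1/43 + 14/43 = 15/43; 15/43 + 28/43 = 1. Resulting codeword lengths (in the order the probabilities were given): (2, 2, 1). L_avg = sum(p_i * l_i) = 1/43*2 + 14/43*2 + 28/43*1 = 58/43 = 1.3488

1.3488 bits


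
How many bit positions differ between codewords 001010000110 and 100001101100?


Count differing positions: ^ . ^ . ^ ^ ^ . ^ . ^ . = 7 differences

7


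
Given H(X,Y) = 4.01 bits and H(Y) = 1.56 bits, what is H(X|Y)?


H(X|Y) = H(X,Y) - H(Y) = 4.01 - 1.56 = 2.45

2.45 bits


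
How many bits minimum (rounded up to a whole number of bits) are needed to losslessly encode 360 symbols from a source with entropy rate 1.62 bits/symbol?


Minimum bits >= n * H = 360 * 1.62 = 583.2, rounded up to a whole number of bits = 584

584 bits


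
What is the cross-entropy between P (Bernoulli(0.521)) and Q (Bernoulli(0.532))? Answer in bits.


H(P,Q) = -p*log2(q) - (1-p)*log2(1-q). -0.521*log2(0.532) = 0.474371; -0.479*log2(0.468) = 0.524706. H(P,Q) = 0.474371 + 0.524706 = 0.9991

0.9991 bits


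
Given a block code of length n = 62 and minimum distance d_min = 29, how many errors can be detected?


Detection capability = d_min - 1 = 29 - 1 = 28

28 errors


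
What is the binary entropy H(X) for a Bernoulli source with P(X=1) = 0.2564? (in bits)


H = -p*log2(p) - (1-p)*log2(1-p). -0.2564*log2(0.2564) = 0.503450; -0.7436*log2(0.7436) = 0.317816. H = 0.503450 + 0.317816 = 0.8213

0.8213 bits


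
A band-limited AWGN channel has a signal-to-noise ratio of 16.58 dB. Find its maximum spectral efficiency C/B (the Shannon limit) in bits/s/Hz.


SNR_linear = 10^(16.58/10) = 45.4988; C/B = log2(1 + SNR_linear) = log2(1 + 45.4988) = 5.5391

5.5391 bits/s/Hz


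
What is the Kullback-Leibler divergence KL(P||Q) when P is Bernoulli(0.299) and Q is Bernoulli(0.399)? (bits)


KL = p*log2(p/q) + (1-p)*log2((1-p)/(1-q)) = 0.299*log2(0.299/0.399) + 0.701*log2(0.701/0.601) = 0.0312

0.0312 bits


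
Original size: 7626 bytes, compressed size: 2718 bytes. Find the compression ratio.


Ratio = original / compressed = 7626 / 2718 = 2.8057

2.8057


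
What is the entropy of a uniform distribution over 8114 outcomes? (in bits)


H = log2(n) = log2(8114) = 12.9862

12.9862 bits


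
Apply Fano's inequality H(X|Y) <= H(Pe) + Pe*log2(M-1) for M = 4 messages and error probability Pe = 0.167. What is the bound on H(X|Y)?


H(Pe) = -Pe*log2(Pe) - (1-Pe)*log2(1-Pe) = -0.167*log2(0.167) - 0.833*log2(0.833) = 0.431207 + 0.219588 = 0.6508. Pe*log2(M-1) = 0.167*log2(3) = 0.264689. Bound = H(Pe) + Pe*log2(M-1) = 0.431207 + 0.219588 + 0.264689 = 0.9155

0.9155 bits


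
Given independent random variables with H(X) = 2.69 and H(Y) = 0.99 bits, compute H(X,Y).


For independent variables, H(X,Y) = H(X) + H(Y) = 2.69 + 0.99 = 3.68

3.68 bits


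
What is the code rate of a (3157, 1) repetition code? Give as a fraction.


Rate = k/n = 1/3157

1/3157


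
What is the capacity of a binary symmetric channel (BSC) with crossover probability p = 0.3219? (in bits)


H(p) = -p*log2(p) - (1-p)*log2(1-p) = -0.3219*log2(0.3219) - 0.6781*log2(0.6781) = 0.526408 + 0.380028 = 0.9064. C = 1 - H(p) = 1 - 0.9064 = 0.0936

0.0936 bits


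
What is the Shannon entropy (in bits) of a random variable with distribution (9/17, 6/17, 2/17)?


H = -sum(p_i * log2(p_i)). Terms: -(9/17)*log2(9/17) = 0.485755; -(6/17)*log2(6/17) = 0.530294; -(2/17)*log2(2/17) = 0.363231. H = 0.485755 + 0.530294 + 0.363231 = 1.3793

1.3793 bits


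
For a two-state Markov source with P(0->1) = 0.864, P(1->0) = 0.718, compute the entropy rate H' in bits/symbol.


Stationary distribution: pi_0 = p10/(p01+p10) = 0.4539, pi_1 = 0.5461. Entropy rate H' = pi_0*H(p01) + pi_1*H(p10) = 0.4539*0.5737 + 0.5461*0.8582 = 0.729

0.729 bits/symbol


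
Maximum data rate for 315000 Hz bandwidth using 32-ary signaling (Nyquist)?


Rate = 2 * B * log2(M) = 2 * 315000 * 5.0 = 3150000.0

3150000.0 bps


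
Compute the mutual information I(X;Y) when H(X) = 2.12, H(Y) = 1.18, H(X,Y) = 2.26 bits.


I(X;Y) = H(X) + H(Y) - H(X,Y) = 2.12 + 1.18 - 2.26 = 1.04

1.04 bits


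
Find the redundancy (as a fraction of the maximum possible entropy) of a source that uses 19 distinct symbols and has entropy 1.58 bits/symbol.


H_max = log2(K) = log2(19) = 4.2479 bits/symbol. Redundancy = 1 - H/H_max = 1 - 1.58/4.2479 = 1 - 0.3719 = 0.6281

0.6281


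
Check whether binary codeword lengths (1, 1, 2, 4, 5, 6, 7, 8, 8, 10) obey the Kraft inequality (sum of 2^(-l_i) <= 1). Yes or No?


Kraft sum = sum(2^(-l_i)) = 1.376, need <= 1. Result: violated (a binary prefix-free code with these lengths cannot exist)

No


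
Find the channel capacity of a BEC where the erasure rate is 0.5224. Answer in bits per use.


C = 1 - epsilon = 1 - 0.5224 = 0.4776

0.4776 bits


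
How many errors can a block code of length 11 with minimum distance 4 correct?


Correction capability = floor((d-1)/2) = floor((4-1)/2) = 1

1 errors


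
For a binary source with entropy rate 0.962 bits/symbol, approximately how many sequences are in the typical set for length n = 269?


log2|A_typical| = nH = 269 * 0.962 = 258.778, so |A_typical| ~ 2^258.778 = 7.942e+77

7.942e+77


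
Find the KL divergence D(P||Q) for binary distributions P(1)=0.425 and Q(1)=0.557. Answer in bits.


KL = p*log2(p/q) + (1-p)*log2((1-p)/(1-q)) = 0.425*log2(0.425/0.557) + 0.575*log2(0.575/0.443) = 0.0505

0.0505 bits


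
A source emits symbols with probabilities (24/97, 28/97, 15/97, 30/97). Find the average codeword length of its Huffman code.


Huffman construction (repeatedly merge the two least-probable nodes; each merge adds 1 bit to every symbol beneath it): 15/97 + 24/97 = 39/97; 28/97 + 30/97 = 58/97; 39/97 + 58/97 = 1. Resulting codeword lengths (in the order the probabilities were given): (2, 2, 2, 2). L_avg = sum(p_i * l_i) = 24/97*2 + 28/97*2 + 15/97*2 + 30/97*2 = 2

2.0 bits


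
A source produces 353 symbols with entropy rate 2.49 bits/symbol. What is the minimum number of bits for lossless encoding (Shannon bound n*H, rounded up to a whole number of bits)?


Minimum bits >= n * H = 353 * 2.49 = 878.97, rounded up to a whole number of bits = 879

879 bits


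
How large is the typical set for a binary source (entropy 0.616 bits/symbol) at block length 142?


log2|A_typical| = nH = 142 * 0.616 = 87.472, so |A_typical| ~ 2^87.472 = 2.146e+26

2.146e+26


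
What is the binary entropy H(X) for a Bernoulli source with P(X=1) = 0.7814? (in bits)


H = -p*log2(p) - (1-p)*log2(1-p). -0.7814*log2(0.7814) = 0.278074; -0.2186*log2(0.2186) = 0.479529. H = 0.278074 + 0.479529 = 0.7576

0.7576 bits


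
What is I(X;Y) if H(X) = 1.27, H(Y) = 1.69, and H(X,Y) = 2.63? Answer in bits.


I(X;Y) = H(X) + H(Y) - H(X,Y) = 1.27 + 1.69 - 2.63 = 0.33

0.33 bits


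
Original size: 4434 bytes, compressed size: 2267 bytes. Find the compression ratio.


Ratio = original / compressed = 4434 / 2267 = 1.9559

1.9559


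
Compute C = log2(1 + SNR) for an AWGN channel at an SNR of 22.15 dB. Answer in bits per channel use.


SNR_linear = 10^(22.15/10) = 164.059; C = log2(1 + SNR_linear) = log2(1 + 164.059) = 7.3668

7.3668 bits/channel use


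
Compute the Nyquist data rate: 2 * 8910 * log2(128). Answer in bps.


Rate = 2 * B * log2(M) = 2 * 8910 * 7.0 = 124740.0

124740.0 bps


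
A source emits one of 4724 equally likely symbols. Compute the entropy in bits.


H = log2(n) = log2(4724) = 12.2058

12.2058 bits


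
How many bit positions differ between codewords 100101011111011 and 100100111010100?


Count differing positions: . . . . . ^ ^ . . ^ . ^ ^ ^ ^ = 7 differences

7


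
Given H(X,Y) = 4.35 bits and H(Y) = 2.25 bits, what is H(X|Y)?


H(X|Y) = H(X,Y) - H(Y) = 4.35 - 2.25 = 2.1

2.1 bits


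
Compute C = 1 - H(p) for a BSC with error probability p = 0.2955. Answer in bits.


H(p) = -p*log2(p) - (1-p)*log2(1-p) = -0.2955*log2(0.2955) - 0.7045*log2(0.7045) = 0.519717 + 0.356004 = 0.8757. C = 1 - H(p) = 1 - 0.8757 = 0.1243

0.1243 bits


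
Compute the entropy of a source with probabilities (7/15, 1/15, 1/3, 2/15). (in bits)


H = -sum(p_i * log2(p_i)). Terms: -(7/15)*log2(7/15) = 0.513117; -(1/15)*log2(1/15) = 0.260459; -(1/3)*log2(1/3) = 0.528321; -(2/15)*log2(2/15) = 0.387585. H = 0.513117 + 0.260459 + 0.528321 + 0.387585 = 1.6895

1.6895 bits


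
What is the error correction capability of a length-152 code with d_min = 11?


Correction capability = floor((d-1)/2) = floor((11-1)/2) = 5

5 errors


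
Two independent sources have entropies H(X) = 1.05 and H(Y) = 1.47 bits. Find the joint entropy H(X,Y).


For independent variables, H(X,Y) = H(X) + H(Y) = 1.05 + 1.47 = 2.52

2.52 bits


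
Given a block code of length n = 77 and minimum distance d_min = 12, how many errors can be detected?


Detection capability = d_min - 1 = 12 - 1 = 11

11 errors


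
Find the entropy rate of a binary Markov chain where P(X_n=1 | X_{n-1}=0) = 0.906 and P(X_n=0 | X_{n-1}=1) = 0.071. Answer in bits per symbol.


Stationary distribution: pi_0 = p10/(p01+p10) = 0.0727, pi_1 = 0.9273. Entropy rate H' = pi_0*H(p01) + pi_1*H(p10) = 0.0727*0.4497 + 0.9273*0.3696 = 0.3755

0.3755 bits/symbol


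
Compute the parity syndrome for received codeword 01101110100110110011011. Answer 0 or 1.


Syndrome = XOR of all bits = 0 XOR 1 XOR 1 XOR 0 XOR 1 XOR 1 XOR 1 XOR 0 XOR 1 XOR 0 XOR 0 XOR 1 XOR 1 XOR 0 XOR 1 XOR 1 XOR 0 XOR 0 XOR 1 XOR 1 XOR 0 XOR 1 XOR 1 = 0

0


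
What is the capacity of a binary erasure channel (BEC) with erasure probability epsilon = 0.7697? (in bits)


C = 1 - epsilon = 1 - 0.7697 = 0.2303

0.2303 bits


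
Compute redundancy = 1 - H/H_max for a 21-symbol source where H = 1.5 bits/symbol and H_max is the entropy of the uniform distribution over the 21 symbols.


H_max = log2(K) = log2(21) = 4.3923 bits/symbol. Redundancy = 1 - H/H_max = 1 - 1.5/4.3923 = 1 - 0.3415 = 0.6585

0.6585


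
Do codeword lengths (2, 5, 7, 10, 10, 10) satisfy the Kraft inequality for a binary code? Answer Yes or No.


Kraft sum = sum(2^(-l_i)) = 0.292, need <= 1. Result: satisfied (a binary prefix-free code with these lengths exists)

Yes


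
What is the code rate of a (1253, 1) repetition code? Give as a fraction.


Rate = k/n = 1/1253

1/1253


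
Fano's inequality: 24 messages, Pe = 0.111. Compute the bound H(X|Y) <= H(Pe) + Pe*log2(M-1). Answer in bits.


H(Pe) = -Pe*log2(Pe) - (1-Pe)*log2(1-Pe) = -0.111*log2(0.111) - 0.889*log2(0.889) = 0.352022 + 0.150903 = 0.5029. Pe*log2(M-1) = 0.111*log2(23) = 0.502115. Bound = H(Pe) + Pe*log2(M-1) = 0.352022 + 0.150903 + 0.502115 = 1.005

1.005 bits


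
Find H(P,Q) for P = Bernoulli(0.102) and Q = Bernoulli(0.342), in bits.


H(P,Q) = -p*log2(q) - (1-p)*log2(1-q). -0.102*log2(0.342) = 0.157889; -0.898*log2(0.658) = 0.542249. H(P,Q) = 0.157889 + 0.542249 = 0.7001

0.7001 bits


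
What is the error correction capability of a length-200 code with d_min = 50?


Correction capability = floor((d-1)/2) = floor((50-1)/2) = 24

24 errors


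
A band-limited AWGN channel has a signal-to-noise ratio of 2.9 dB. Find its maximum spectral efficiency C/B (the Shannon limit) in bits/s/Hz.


SNR_linear = 10^(2.9/10) = 1.9498; C/B = log2(1 + SNR_linear) = log2(1 + 1.9498) = 1.5606

1.5606 bits/s/Hz


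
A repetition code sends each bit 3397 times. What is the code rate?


Rate = k/n = 1/3397

1/3397


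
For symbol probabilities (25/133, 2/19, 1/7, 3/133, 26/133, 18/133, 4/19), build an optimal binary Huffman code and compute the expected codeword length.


Huffman construction (repeatedly merge the two least-probable nodes; each merge adds 1 bit to every symbol beneath it): 3/133 + 2/19 = 17/133; 17/133 + 18/133 = 5/19; 1/7 + 25/133 = 44/133; 26/133 + 4/19 = 54/133; 5/19 + 44/133 = 79/133; 54/133 + 79/133 = 1. Resulting codeword lengths (in the order the probabilities were given): (3, 4, 3, 4, 2, 3, 2). L_avg = sum(p_i * l_i) = 25/133*3 + 2/19*4 + 1/7*3 + 3/133*4 + 26/133*2 + 18/133*3 + 4/19*2 = 362/133 = 2.7218

2.7218 bits


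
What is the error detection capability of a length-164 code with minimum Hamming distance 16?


Detection capability = d_min - 1 = 16 - 1 = 15

15 errors


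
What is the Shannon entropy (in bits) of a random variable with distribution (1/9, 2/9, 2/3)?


H = -sum(p_i * log2(p_i)). Terms: -(1/9)*log2(1/9) = 0.352214; -(2/9)*log2(2/9) = 0.482206; -(2/3)*log2(2/3) = 0.389975. H = 0.352214 + 0.482206 + 0.389975 = 1.2244

1.2244 bits


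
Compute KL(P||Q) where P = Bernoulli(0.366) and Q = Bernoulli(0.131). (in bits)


KL = p*log2(p/q) + (1-p)*log2((1-p)/(1-q)) = 0.366*log2(0.366/0.131) + 0.634*log2(0.634/0.869) = 0.2541

0.2541 bits


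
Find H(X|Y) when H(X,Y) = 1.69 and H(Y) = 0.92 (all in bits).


H(X|Y) = H(X,Y) - H(Y) = 1.69 - 0.92 = 0.77

0.77 bits


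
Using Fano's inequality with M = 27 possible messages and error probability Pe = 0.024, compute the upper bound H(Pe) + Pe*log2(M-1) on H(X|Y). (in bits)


H(Pe) = -Pe*log2(Pe) - (1-Pe)*log2(1-Pe) = -0.024*log2(0.024) - 0.976*log2(0.976) = 0.129140 + 0.034206 = 0.1633. Pe*log2(M-1) = 0.024*log2(26) = 0.112811. Bound = H(Pe) + Pe*log2(M-1) = 0.129140 + 0.034206 + 0.112811 = 0.2762

0.2762 bits


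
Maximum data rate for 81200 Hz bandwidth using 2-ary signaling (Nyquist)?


Rate = 2 * B * log2(M) = 2 * 81200 * 1.0 = 162400.0

162400.0 bps


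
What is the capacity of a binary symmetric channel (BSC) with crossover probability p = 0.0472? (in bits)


H(p) = -p*log2(p) - (1-p)*log2(1-p) = -0.0472*log2(0.0472) - 0.9528*log2(0.9528) = 0.207919 + 0.066462 = 0.2744. C = 1 - H(p) = 1 - 0.2744 = 0.7256

0.7256 bits


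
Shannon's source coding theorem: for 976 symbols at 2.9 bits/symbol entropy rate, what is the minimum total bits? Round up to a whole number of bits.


Minimum bits >= n * H = 976 * 2.9 = 2830.4, rounded up to a whole number of bits = 2831

2831 bits


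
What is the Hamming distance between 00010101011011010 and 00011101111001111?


Count differing positions: . . . . ^ . . . ^ . . . ^ . ^ . ^ = 5 differences

5


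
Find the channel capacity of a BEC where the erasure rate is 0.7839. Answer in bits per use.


C = 1 - epsilon = 1 - 0.7839 = 0.2161

0.2161 bits


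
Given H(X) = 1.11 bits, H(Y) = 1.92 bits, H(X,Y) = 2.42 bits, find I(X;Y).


I(X;Y) = H(X) + H(Y) - H(X,Y) = 1.11 + 1.92 - 2.42 = 0.61

0.61 bits


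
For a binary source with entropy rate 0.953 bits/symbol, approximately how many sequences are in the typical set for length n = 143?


log2|A_typical| = nH = 143 * 0.953 = 136.279, so |A_typical| ~ 2^136.279 = 1.057e+41

1.057e+41


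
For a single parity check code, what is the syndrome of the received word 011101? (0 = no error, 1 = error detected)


Syndrome = XOR of all bits = 0 XOR 1 XOR 1 XOR 1 XOR 0 XOR 1 = 0

0


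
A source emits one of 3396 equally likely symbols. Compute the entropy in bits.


H = log2(n) = log2(3396) = 11.7296

11.7296 bits


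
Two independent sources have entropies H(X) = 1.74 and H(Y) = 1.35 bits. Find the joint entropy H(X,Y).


For independent variables, H(X,Y) = H(X) + H(Y) = 1.74 + 1.35 = 3.09

3.09 bits


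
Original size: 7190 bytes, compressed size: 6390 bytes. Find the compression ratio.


Ratio = original / compressed = 7190 / 6390 = 1.1252

1.1252


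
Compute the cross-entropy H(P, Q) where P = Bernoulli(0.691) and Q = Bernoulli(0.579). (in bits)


H(P,Q) = -p*log2(q) - (1-p)*log2(1-q). -0.691*log2(0.579) = 0.544760; -0.309*log2(0.421) = 0.385665. H(P,Q) = 0.544760 + 0.385665 = 0.9304

0.9304 bits


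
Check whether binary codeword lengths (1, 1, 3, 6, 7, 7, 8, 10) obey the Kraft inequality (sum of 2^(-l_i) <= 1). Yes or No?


Kraft sum = sum(2^(-l_i)) = 1.1611, need <= 1. Result: violated (a binary prefix-free code with these lengths cannot exist)

No


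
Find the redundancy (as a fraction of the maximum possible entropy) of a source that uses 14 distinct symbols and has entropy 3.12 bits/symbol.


H_max = log2(K) = log2(14) = 3.8074 bits/symbol. Redundancy = 1 - H/H_max = 1 - 3.12/3.8074 = 1 - 0.8195 = 0.1805

0.1805


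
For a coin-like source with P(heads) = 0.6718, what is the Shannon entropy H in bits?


H = -p*log2(p) - (1-p)*log2(1-p). -0.6718*log2(0.6718) = 0.385544; -0.3282*log2(0.3282) = 0.527533. H = 0.385544 + 0.527533 = 0.9131

0.9131 bits


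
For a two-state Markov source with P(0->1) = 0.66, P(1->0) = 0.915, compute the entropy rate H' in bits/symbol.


Stationary distribution: pi_0 = p10/(p01+p10) = 0.581, pi_1 = 0.419. Entropy rate H' = pi_0*H(p01) + pi_1*H(p10) = 0.581*0.9248 + 0.419*0.4196 = 0.7131

0.7131 bits/symbol


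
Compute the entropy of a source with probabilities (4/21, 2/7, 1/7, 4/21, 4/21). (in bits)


H = -sum(p_i * log2(p_i)). Terms: -(4/21)*log2(4/21) = 0.455680; -(2/7)*log2(2/7) = 0.516387; -(1/7)*log2(1/7) = 0.401051; -(4/21)*log2(4/21) = 0.455680; -(4/21)*log2(4/21) = 0.455680. H = 0.455680 + 0.516387 + 0.401051 + 0.455680 + 0.455680 = 2.2845

2.2845 bits


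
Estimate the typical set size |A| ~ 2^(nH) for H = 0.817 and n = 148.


log2|A_typical| = nH = 148 * 0.817 = 120.916, so |A_typical| ~ 2^120.916 = 2.508e+36

2.508e+36


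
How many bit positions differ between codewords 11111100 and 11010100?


Count differing positions: . . ^ . ^ . . . = 2 differences

2


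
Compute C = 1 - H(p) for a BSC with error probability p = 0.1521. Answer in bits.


H(p) = -p*log2(p) - (1-p)*log2(1-p) = -0.1521*log2(0.1521) - 0.8479*log2(0.8479) = 0.413242 + 0.201829 = 0.6151. C = 1 - H(p) = 1 - 0.6151 = 0.3849

0.3849 bits


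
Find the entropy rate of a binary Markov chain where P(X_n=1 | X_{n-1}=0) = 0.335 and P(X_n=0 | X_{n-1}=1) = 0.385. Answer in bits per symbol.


Stationary distribution: pi_0 = p10/(p01+p10) = 0.5347, pi_1 = 0.4653. Entropy rate H' = pi_0*H(p01) + pi_1*H(p10) = 0.5347*0.92 + 0.4653*0.9615 = 0.9393

0.9393 bits/symbol


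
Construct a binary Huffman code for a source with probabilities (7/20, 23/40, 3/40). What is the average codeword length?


Huffman construction (repeatedly merge the two least-probable nodes; each merge adds 1 bit to every symbol beneath it): 3/40 + 7/20 = 17/40; 17/40 + 23/40 = 1. Resulting codeword lengths (in the order the probabilities were given): (2, 1, 2). L_avg = sum(p_i * l_i) = 7/20*2 + 23/40*1 + 3/40*2 = 57/40 = 1.425

1.425 bits


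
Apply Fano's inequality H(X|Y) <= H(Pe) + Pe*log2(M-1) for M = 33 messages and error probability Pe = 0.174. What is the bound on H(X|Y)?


H(Pe) = -Pe*log2(Pe) - (1-Pe)*log2(1-Pe) = -0.174*log2(0.174) - 0.826*log2(0.826) = 0.438974 + 0.227799 = 0.6668. Pe*log2(M-1) = 0.174*log2(32) = 0.870000. Bound = H(Pe) + Pe*log2(M-1) = 0.438974 + 0.227799 + 0.870000 = 1.5368

1.5368 bits


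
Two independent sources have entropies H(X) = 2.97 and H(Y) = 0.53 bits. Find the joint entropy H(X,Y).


For independent variables, H(X,Y) = H(X) + H(Y) = 2.97 + 0.53 = 3.5

3.5 bits


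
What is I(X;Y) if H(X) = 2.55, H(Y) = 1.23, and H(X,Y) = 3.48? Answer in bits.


I(X;Y) = H(X) + H(Y) - H(X,Y) = 2.55 + 1.23 - 3.48 = 0.3

0.3 bits


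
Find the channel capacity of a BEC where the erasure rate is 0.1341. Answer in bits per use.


C = 1 - epsilon = 1 - 0.1341 = 0.8659

0.8659 bits


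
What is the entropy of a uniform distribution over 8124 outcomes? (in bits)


H = log2(n) = log2(8124) = 12.988

12.988 bits


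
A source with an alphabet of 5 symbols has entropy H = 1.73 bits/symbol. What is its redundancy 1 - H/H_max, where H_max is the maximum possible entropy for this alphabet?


H_max = log2(K) = log2(5) = 2.3219 bits/symbol. Redundancy = 1 - H/H_max = 1 - 1.73/2.3219 = 1 - 0.7451 = 0.2549

0.2549


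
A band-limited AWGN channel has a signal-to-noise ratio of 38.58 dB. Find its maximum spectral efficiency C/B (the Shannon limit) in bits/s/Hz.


SNR_linear = 10^(38.58/10) = 7211.0748; C/B = log2(1 + SNR_linear) = log2(1 + 7211.0748) = 12.8162

12.8162 bits/s/Hz


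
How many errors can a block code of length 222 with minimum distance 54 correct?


Correction capability = floor((d-1)/2) = floor((54-1)/2) = 26

26 errors


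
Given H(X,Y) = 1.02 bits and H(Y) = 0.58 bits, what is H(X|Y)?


H(X|Y) = H(X,Y) - H(Y) = 1.02 - 0.58 = 0.44

0.44 bits


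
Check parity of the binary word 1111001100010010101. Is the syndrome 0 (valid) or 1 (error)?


Syndrome = XOR of all bits = 1 XOR 1 XOR 1 XOR 1 XOR 0 XOR 0 XOR 1 XOR 1 XOR 0 XOR 0 XOR 0 XOR 1 XOR 0 XOR 0 XOR 1 XOR 0 XOR 1 XOR 0 XOR 1 = 0

0


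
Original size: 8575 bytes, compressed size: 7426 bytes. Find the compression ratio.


Ratio = original / compressed = 8575 / 7426 = 1.1547

1.1547


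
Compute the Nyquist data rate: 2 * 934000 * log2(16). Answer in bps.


Rate = 2 * B * log2(M) = 2 * 934000 * 4.0 = 7472000.0

7472000.0 bps


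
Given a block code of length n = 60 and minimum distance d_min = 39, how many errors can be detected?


Detection capability = d_min - 1 = 39 - 1 = 38

38 errors


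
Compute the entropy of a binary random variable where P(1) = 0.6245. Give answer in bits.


H = -p*log2(p) - (1-p)*log2(1-p). -0.6245*log2(0.6245) = 0.424177; -0.3755*log2(0.3755) = 0.530625. H = 0.424177 + 0.530625 = 0.9548

0.9548 bits


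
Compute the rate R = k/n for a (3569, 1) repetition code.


Rate = k/n = 1/3569

1/3569


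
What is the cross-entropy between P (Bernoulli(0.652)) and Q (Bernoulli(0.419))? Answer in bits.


H(P,Q) = -p*log2(q) - (1-p)*log2(1-q). -0.652*log2(0.419) = 0.818246; -0.348*log2(0.581) = 0.272620. H(P,Q) = 0.818246 + 0.272620 = 1.0909

1.0909 bits


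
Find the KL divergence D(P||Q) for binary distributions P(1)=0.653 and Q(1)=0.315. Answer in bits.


KL = p*log2(p/q) + (1-p)*log2((1-p)/(1-q)) = 0.653*log2(0.653/0.315) + 0.347*log2(0.347/0.685) = 0.3463

0.3463 bits


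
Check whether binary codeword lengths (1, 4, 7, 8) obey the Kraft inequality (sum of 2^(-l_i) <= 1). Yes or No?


Kraft sum = sum(2^(-l_i)) = 0.5742, need <= 1. Result: satisfied (a binary prefix-free code with these lengths exists)

Yes


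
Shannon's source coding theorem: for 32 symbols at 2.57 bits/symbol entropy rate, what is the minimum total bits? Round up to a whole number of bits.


Minimum bits >= n * H = 32 * 2.57 = 82.24, rounded up to a whole number of bits = 83

83 bits


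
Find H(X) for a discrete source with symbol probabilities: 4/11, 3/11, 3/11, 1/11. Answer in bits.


H = -sum(p_i * log2(p_i)). Terms: -(4/11)*log2(4/11) = 0.530702; -(3/11)*log2(3/11) = 0.511219; -(3/11)*log2(3/11) = 0.511219; -(1/11)*log2(1/11) = 0.314494. H = 0.530702 + 0.511219 + 0.511219 + 0.314494 = 1.8676

1.8676 bits


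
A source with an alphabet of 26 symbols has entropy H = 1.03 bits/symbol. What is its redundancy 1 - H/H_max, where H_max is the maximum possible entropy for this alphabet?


H_max = log2(K) = log2(26) = 4.7004 bits/symbol. Redundancy = 1 - H/H_max = 1 - 1.03/4.7004 = 1 - 0.2191 = 0.7809

0.7809


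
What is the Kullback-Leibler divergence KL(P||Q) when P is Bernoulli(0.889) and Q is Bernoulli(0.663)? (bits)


KL = p*log2(p/q) + (1-p)*log2((1-p)/(1-q)) = 0.889*log2(0.889/0.663) + 0.111*log2(0.111/0.337) = 0.1984

0.1984 bits


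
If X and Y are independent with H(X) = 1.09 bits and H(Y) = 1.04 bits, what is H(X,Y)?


For independent variables, H(X,Y) = H(X) + H(Y) = 1.09 + 1.04 = 2.13

2.13 bits


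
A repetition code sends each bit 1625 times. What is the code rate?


Rate = k/n = 1/1625

1/1625


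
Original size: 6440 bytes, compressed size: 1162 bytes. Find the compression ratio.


Ratio = original / compressed = 6440 / 1162 = 5.5422

5.5422


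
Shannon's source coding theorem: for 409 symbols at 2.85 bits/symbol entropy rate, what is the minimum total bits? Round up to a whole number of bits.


Minimum bits >= n * H = 409 * 2.85 = 1165.65, rounded up to a whole number of bits = 1166

1166 bits


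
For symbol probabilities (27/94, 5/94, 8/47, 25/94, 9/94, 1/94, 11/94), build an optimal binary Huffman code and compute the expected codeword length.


Huffman construction (repeatedly merge the two least-probable nodes; each merge adds 1 bit to every symbol beneath it): 1/94 + 5/94 = 3/47; 3/47 + 9/94 = 15/94; 11/94 + 15/94 = 13/47; 8/47 + 25/94 = 41/94; 13/47 + 27/94 = 53/94; 41/94 + 53/94 = 1. Resulting codeword lengths (in the order the probabilities were given): (2, 5, 2, 2, 4, 5, 3). L_avg = sum(p_i * l_i) = 27/94*2 + 5/94*5 + 8/47*2 + 25/94*2 + 9/94*4 + 1/94*5 + 11/94*3 = 5/2 = 2.5

2.5 bits


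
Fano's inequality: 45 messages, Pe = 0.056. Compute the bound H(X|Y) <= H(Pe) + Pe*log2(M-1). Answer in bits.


H(Pe) = -Pe*log2(Pe) - (1-Pe)*log2(1-Pe) = -0.056*log2(0.056) - 0.944*log2(0.944) = 0.232872 + 0.078485 = 0.3114. Pe*log2(M-1) = 0.056*log2(44) = 0.305728. Bound = H(Pe) + Pe*log2(M-1) = 0.232872 + 0.078485 + 0.305728 = 0.6171

0.6171 bits


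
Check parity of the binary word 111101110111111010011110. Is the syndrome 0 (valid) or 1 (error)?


Syndrome = XOR of all bits = 1 XOR 1 XOR 1 XOR 1 XOR 0 XOR 1 XOR 1 XOR 1 XOR 0 XOR 1 XOR 1 XOR 1 XOR 1 XOR 1 XOR 1 XOR 0 XOR 1 XOR 0 XOR 0 XOR 1 XOR 1 XOR 1 XOR 1 XOR 0 = 0

0


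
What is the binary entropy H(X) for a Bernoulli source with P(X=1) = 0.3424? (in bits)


H = -p*log2(p) - (1-p)*log2(1-p). -0.3424*log2(0.3424) = 0.529434; -0.6576*log2(0.6576) = 0.397662. H = 0.529434 + 0.397662 = 0.9271

0.9271 bits


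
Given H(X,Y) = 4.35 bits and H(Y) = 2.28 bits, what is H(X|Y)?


H(X|Y) = H(X,Y) - H(Y) = 4.35 - 2.28 = 2.07

2.07 bits


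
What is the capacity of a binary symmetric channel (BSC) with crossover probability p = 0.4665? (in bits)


H(p) = -p*log2(p) - (1-p)*log2(1-p) = -0.4665*log2(0.4665) - 0.5335*log2(0.5335) = 0.513174 + 0.483586 = 0.9968. C = 1 - H(p) = 1 - 0.9968 = 0.0032

0.0032 bits


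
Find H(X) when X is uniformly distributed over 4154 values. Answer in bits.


H = log2(n) = log2(4154) = 12.0203

12.0203 bits


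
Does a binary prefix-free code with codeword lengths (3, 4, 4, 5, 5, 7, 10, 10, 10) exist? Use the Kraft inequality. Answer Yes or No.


Kraft sum = sum(2^(-l_i)) = 0.3232, need <= 1. Result: satisfied (a binary prefix-free code with these lengths exists)

Yes


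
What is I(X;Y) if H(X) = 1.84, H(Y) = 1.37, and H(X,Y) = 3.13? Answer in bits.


I(X;Y) = H(X) + H(Y) - H(X,Y) = 1.84 + 1.37 - 3.13 = 0.08

0.08 bits


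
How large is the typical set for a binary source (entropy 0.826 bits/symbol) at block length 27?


log2|A_typical| = nH = 27 * 0.826 = 22.302, so |A_typical| ~ 2^22.302 = 5.171e+06

5.171e+06


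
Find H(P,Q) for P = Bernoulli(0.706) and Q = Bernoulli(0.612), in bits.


H(P,Q) = -p*log2(q) - (1-p)*log2(1-q). -0.706*log2(0.612) = 0.500128; -0.294*log2(0.388) = 0.401566. H(P,Q) = 0.500128 + 0.401566 = 0.9017

0.9017 bits


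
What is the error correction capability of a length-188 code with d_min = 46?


Correction capability = floor((d-1)/2) = floor((46-1)/2) = 22

22 errors


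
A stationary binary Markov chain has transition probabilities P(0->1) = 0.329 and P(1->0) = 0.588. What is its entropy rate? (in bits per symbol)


Stationary distribution: pi_0 = p10/(p01+p10) = 0.6412, pi_1 = 0.3588. Entropy rate H' = pi_0*H(p01) + pi_1*H(p10) = 0.6412*0.9139 + 0.3588*0.9775 = 0.9367

0.9367 bits/symbol


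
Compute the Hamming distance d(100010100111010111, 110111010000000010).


Count differing positions: . ^ . ^ . ^ ^ ^ . ^ ^ ^ . ^ . ^ . ^ = 11 differences

11


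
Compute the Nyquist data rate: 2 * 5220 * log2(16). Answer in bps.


Rate = 2 * B * log2(M) = 2 * 5220 * 4.0 = 41760.0

41760.0 bps


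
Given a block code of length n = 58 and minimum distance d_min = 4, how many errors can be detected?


Detection capability = d_min - 1 = 4 - 1 = 3

3 errors


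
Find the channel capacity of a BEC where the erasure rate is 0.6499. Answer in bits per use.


C = 1 - epsilon = 1 - 0.6499 = 0.3501

0.3501 bits


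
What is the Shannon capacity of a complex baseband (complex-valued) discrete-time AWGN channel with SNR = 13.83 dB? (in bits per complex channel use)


SNR_linear = 10^(13.83/10) = 24.1546; C = log2(1 + SNR_linear) = log2(1 + 24.1546) = 4.6528

4.6528 bits/channel use


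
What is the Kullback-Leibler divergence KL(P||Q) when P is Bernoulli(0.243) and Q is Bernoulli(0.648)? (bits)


KL = p*log2(p/q) + (1-p)*log2((1-p)/(1-q)) = 0.243*log2(0.243/0.648) + 0.757*log2(0.757/0.352) = 0.4924

0.4924 bits


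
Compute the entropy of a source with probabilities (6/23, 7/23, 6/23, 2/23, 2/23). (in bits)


H = -sum(p_i * log2(p_i)). Terms: -(6/23)*log2(6/23) = 0.505722; -(7/23)*log2(7/23) = 0.522324; -(6/23)*log2(6/23) = 0.505722; -(2/23)*log2(2/23) = 0.306397; -(2/23)*log2(2/23) = 0.306397. H = 0.505722 + 0.522324 + 0.505722 + 0.306397 + 0.306397 = 2.1466

2.1466 bits


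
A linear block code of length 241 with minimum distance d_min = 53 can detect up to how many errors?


Detection capability = d_min - 1 = 53 - 1 = 52

52 errors


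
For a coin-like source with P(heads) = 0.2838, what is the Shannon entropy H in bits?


H = -p*log2(p) - (1-p)*log2(1-p). -0.2838*log2(0.2838) = 0.515680; -0.7162*log2(0.7162) = 0.344897. H = 0.515680 + 0.344897 = 0.8606

0.8606 bits


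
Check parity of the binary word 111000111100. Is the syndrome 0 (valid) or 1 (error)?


Syndrome = XOR of all bits = 1 XOR 1 XOR 1 XOR 0 XOR 0 XOR 0 XOR 1 XOR 1 XOR 1 XOR 1 XOR 0 XOR 0 = 1

1


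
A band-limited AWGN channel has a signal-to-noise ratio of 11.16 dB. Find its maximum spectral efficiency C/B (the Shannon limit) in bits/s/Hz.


SNR_linear = 10^(11.16/10) = 13.0617; C/B = log2(1 + SNR_linear) = log2(1 + 13.0617) = 3.8137

3.8137 bits/s/Hz


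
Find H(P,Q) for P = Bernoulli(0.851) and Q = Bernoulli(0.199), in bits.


H(P,Q) = -p*log2(q) - (1-p)*log2(1-q). -0.851*log2(0.199) = 1.982115; -0.149*log2(0.801) = 0.047699. H(P,Q) = 1.982115 + 0.047699 = 2.0298

2.0298 bits


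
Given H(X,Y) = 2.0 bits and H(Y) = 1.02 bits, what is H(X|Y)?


H(X|Y) = H(X,Y) - H(Y) = 2.0 - 1.02 = 0.98

0.98 bits


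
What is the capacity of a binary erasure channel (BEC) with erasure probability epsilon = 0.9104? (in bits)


C = 1 - epsilon = 1 - 0.9104 = 0.0896

0.0896 bits


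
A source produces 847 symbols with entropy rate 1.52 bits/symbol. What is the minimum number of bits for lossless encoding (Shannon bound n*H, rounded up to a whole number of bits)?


Minimum bits >= n * H = 847 * 1.52 = 1287.44, rounded up to a whole number of bits = 1288

1288 bits


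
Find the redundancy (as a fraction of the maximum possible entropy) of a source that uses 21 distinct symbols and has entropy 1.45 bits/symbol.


H_max = log2(K) = log2(21) = 4.3923 bits/symbol. Redundancy = 1 - H/H_max = 1 - 1.45/4.3923 = 1 - 0.3301 = 0.6699

0.6699


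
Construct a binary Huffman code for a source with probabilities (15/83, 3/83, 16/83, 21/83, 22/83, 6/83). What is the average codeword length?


Huffman construction (repeatedly merge the two least-probable nodes; each merge adds 1 bit to every symbol beneath it): 3/83 + 6/83 = 9/83; 9/83 + 15/83 = 24/83; 16/83 + 21/83 = 37/83; 22/83 + 24/83 = 46/83; 37/83 + 46/83 = 1. Resulting codeword lengths (in the order the probabilities were given): (3, 4, 2, 2, 2, 4). L_avg = sum(p_i * l_i) = 15/83*3 + 3/83*4 + 16/83*2 + 21/83*2 + 22/83*2 + 6/83*4 = 199/83 = 2.3976

2.3976 bits


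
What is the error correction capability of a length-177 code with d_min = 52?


Correction capability = floor((d-1)/2) = floor((52-1)/2) = 25

25 errors


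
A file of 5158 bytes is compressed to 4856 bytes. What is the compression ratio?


Ratio = original / compressed = 5158 / 4856 = 1.0622

1.0622


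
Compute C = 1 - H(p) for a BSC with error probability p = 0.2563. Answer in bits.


H(p) = -p*log2(p) - (1-p)*log2(1-p) = -0.2563*log2(0.2563) - 0.7437*log2(0.7437) = 0.503397 + 0.317714 = 0.8211. C = 1 - H(p) = 1 - 0.8211 = 0.1789

0.1789 bits


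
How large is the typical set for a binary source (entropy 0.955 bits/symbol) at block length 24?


log2|A_typical| = nH = 24 * 0.955 = 22.92, so |A_typical| ~ 2^22.92 = 7.936e+06

7.936e+06


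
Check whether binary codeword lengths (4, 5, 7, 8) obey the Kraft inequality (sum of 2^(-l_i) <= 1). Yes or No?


Kraft sum = sum(2^(-l_i)) = 0.1055, need <= 1. Result: satisfied (a binary prefix-free code with these lengths exists)

Yes


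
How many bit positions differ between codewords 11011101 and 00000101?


Count differing positions: ^ ^ . ^ ^ . . . = 4 differences

4


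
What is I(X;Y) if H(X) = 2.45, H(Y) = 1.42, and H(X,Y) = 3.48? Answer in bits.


I(X;Y) = H(X) + H(Y) - H(X,Y) = 2.45 + 1.42 - 3.48 = 0.39

0.39 bits


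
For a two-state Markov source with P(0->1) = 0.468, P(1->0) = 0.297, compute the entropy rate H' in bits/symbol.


Stationary distribution: pi_0 = p10/(p01+p10) = 0.3882, pi_1 = 0.6118. Entropy rate H' = pi_0*H(p01) + pi_1*H(p10) = 0.3882*0.997 + 0.6118*0.8776 = 0.924

0.924 bits/symbol


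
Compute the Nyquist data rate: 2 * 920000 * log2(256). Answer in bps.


Rate = 2 * B * log2(M) = 2 * 920000 * 8.0 = 14720000.0

14720000.0 bps


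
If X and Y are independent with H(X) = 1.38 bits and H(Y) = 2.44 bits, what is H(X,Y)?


For independent variables, H(X,Y) = H(X) + H(Y) = 1.38 + 2.44 = 3.82

3.82 bits


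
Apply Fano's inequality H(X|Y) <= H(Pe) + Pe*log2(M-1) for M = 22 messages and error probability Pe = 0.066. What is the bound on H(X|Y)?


H(Pe) = -Pe*log2(Pe) - (1-Pe)*log2(1-Pe) = -0.066*log2(0.066) - 0.934*log2(0.934) = 0.258812 + 0.092004 = 0.3508. Pe*log2(M-1) = 0.066*log2(21) = 0.289893. Bound = H(Pe) + Pe*log2(M-1) = 0.258812 + 0.092004 + 0.289893 = 0.6407

0.6407 bits


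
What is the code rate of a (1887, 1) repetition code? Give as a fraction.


Rate = k/n = 1/1887

1/1887


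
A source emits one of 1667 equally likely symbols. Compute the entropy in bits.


H = log2(n) = log2(1667) = 10.703

10.703 bits
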